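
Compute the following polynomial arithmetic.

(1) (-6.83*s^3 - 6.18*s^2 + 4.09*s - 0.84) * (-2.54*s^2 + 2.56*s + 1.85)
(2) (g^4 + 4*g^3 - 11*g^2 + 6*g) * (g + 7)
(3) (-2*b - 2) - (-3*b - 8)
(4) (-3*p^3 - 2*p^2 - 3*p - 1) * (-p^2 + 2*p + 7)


(1) = 17.3482*s^5 - 1.7876*s^4 - 38.8449*s^3 + 1.171*s^2 + 5.4161*s - 1.554
(2) = g^5 + 11*g^4 + 17*g^3 - 71*g^2 + 42*g
(3) = b + 6
(4) = 3*p^5 - 4*p^4 - 22*p^3 - 19*p^2 - 23*p - 7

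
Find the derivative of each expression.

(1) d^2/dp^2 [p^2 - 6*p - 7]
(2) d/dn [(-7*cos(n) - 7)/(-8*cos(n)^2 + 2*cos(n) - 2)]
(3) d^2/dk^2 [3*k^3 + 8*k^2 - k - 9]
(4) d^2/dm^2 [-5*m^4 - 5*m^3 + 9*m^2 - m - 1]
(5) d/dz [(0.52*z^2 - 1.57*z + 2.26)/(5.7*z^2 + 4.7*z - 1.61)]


(1) = 2
(2) = 7*(4*cos(n) + cos(2*n))*sin(n)/(4*sin(n)^2 + cos(n) - 5)^2
(3) = 18*k + 16
(4) = -60*m^2 - 30*m + 18
(5) = (11.393*z^2 - 27.4384*z - 8.0943)/(32.49*z^4 + 53.58*z^3 + 3.736*z^2 - 15.134*z + 2.5921)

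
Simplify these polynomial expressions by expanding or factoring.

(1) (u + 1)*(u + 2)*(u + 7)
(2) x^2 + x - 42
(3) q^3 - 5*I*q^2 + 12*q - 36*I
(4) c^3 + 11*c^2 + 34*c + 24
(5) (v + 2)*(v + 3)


(1) = u^3 + 10*u^2 + 23*u + 14
(2) = (x - 6)*(x + 7)
(3) = (q - 6*I)*(q - 2*I)*(q + 3*I)
(4) = (c + 1)*(c + 4)*(c + 6)
(5) = v^2 + 5*v + 6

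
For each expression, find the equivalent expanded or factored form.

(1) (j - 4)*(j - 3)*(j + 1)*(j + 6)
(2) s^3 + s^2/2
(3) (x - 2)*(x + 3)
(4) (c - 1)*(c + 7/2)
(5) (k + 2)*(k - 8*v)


(1) = j^4 - 31*j^2 + 42*j + 72
(2) = s^2*(s + 1/2)
(3) = x^2 + x - 6
(4) = c^2 + 5*c/2 - 7/2
(5) = k^2 - 8*k*v + 2*k - 16*v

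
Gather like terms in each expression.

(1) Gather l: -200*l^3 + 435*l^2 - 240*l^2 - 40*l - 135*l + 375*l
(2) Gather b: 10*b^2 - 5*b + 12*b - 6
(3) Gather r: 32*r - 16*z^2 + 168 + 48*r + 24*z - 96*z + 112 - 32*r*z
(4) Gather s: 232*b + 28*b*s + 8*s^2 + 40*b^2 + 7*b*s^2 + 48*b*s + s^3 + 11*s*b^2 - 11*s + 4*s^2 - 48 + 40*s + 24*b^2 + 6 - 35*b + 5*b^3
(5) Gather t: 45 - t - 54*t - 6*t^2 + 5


(1) = -200*l^3 + 195*l^2 + 200*l
(2) = 10*b^2 + 7*b - 6
(3) = r*(80 - 32*z) - 16*z^2 - 72*z + 280
(4) = 5*b^3 + 64*b^2 + 197*b + s^3 + s^2*(7*b + 12) + s*(11*b^2 + 76*b + 29) - 42
(5) = -6*t^2 - 55*t + 50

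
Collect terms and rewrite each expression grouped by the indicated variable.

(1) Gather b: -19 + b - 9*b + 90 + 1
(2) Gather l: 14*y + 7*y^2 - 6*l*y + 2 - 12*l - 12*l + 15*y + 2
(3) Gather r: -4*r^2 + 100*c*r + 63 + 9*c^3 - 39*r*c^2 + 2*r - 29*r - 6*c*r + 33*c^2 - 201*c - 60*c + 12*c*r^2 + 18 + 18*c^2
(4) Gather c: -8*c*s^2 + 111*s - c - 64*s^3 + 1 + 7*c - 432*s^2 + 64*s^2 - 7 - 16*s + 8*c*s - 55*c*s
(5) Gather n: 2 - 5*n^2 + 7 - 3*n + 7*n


(1) = 72 - 8*b
(2) = l*(-6*y - 24) + 7*y^2 + 29*y + 4
(3) = 9*c^3 + 51*c^2 - 261*c + r^2*(12*c - 4) + r*(-39*c^2 + 94*c - 27) + 81
(4) = c*(-8*s^2 - 47*s + 6) - 64*s^3 - 368*s^2 + 95*s - 6
(5) = -5*n^2 + 4*n + 9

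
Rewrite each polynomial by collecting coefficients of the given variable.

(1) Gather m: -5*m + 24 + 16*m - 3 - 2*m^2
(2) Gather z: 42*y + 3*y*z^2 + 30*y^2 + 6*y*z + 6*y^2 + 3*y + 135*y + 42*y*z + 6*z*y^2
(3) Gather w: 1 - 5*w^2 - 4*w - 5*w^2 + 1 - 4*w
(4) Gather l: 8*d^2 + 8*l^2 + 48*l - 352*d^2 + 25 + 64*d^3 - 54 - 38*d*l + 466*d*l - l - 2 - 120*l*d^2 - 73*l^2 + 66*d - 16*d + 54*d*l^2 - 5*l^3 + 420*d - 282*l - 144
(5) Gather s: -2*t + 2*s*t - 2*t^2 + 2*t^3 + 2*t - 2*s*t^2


(1) = -2*m^2 + 11*m + 21
(2) = 36*y^2 + 3*y*z^2 + 180*y + z*(6*y^2 + 48*y)
(3) = -10*w^2 - 8*w + 2
(4) = 64*d^3 - 344*d^2 + 470*d - 5*l^3 + l^2*(54*d - 65) + l*(-120*d^2 + 428*d - 235) - 175
(5) = s*(-2*t^2 + 2*t) + 2*t^3 - 2*t^2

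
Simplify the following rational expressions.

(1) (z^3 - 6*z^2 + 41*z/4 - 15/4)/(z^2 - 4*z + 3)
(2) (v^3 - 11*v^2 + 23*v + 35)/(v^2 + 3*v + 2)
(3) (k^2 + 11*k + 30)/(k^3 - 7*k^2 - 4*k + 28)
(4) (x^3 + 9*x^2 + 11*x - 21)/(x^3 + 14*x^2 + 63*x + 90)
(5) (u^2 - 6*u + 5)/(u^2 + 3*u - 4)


(1) = (4*z^2 - 12*z + 5)/(4*z - 4)
(2) = (v^2 - 12*v + 35)/(v + 2)
(3) = (k^2 + 11*k + 30)/(k^3 - 7*k^2 - 4*k + 28)
(4) = (x^2 + 6*x - 7)/(x^2 + 11*x + 30)
(5) = (u - 5)/(u + 4)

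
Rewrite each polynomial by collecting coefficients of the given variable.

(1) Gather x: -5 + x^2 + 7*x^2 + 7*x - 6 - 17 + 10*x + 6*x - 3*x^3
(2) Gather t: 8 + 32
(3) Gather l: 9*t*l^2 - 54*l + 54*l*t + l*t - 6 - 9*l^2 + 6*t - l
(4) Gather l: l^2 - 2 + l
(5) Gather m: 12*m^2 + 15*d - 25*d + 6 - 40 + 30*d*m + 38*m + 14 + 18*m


(1) = -3*x^3 + 8*x^2 + 23*x - 28
(2) = 40
(3) = l^2*(9*t - 9) + l*(55*t - 55) + 6*t - 6
(4) = l^2 + l - 2
(5) = -10*d + 12*m^2 + m*(30*d + 56) - 20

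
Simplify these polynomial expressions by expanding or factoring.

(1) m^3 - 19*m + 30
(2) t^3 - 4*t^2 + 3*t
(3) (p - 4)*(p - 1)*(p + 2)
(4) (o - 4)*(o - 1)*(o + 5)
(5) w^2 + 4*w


(1) = (m - 3)*(m - 2)*(m + 5)
(2) = t*(t - 3)*(t - 1)
(3) = p^3 - 3*p^2 - 6*p + 8
(4) = o^3 - 21*o + 20
(5) = w*(w + 4)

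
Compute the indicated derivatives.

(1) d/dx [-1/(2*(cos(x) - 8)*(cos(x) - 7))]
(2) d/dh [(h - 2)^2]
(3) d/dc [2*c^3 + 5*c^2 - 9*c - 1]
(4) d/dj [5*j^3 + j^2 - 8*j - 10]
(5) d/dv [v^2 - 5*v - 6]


(1) = (15 - 2*cos(x))*sin(x)/(2*(cos(x) - 8)^2*(cos(x) - 7)^2)
(2) = 2*h - 4
(3) = 6*c^2 + 10*c - 9
(4) = 15*j^2 + 2*j - 8
(5) = 2*v - 5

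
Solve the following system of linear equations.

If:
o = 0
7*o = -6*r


Then:
o = 0
r = 0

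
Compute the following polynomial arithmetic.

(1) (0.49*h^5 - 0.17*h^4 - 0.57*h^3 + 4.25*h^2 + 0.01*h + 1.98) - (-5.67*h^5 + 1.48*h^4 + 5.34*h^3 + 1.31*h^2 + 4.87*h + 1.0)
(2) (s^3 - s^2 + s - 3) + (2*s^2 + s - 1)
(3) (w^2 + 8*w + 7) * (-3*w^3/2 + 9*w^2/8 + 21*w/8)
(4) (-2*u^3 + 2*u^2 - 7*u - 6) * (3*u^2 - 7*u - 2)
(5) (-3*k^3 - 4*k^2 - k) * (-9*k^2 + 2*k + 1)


(1) = 6.16*h^5 - 1.65*h^4 - 5.91*h^3 + 2.94*h^2 - 4.86*h + 0.98
(2) = s^3 + s^2 + 2*s - 4
(3) = -3*w^5/2 - 87*w^4/8 + 9*w^3/8 + 231*w^2/8 + 147*w/8
(4) = -6*u^5 + 20*u^4 - 31*u^3 + 27*u^2 + 56*u + 12
(5) = 27*k^5 + 30*k^4 - 2*k^3 - 6*k^2 - k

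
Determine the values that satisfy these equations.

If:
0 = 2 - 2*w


Then:
w = 1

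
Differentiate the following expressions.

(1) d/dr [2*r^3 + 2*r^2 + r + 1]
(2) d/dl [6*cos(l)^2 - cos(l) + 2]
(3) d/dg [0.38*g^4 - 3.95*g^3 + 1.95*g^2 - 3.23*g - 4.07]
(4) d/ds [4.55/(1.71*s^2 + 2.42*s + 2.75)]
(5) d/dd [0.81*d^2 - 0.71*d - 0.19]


(1) = 6*r^2 + 4*r + 1
(2) = (1 - 12*cos(l))*sin(l)
(3) = 1.52*g^3 - 11.85*g^2 + 3.9*g - 3.23
(4) = (-15.561*s - 11.011)/(1.71*s^2 + 2.42*s + 2.75)^2
(5) = 1.62*d - 0.71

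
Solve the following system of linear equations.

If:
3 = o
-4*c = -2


Then:
c = 1/2
o = 3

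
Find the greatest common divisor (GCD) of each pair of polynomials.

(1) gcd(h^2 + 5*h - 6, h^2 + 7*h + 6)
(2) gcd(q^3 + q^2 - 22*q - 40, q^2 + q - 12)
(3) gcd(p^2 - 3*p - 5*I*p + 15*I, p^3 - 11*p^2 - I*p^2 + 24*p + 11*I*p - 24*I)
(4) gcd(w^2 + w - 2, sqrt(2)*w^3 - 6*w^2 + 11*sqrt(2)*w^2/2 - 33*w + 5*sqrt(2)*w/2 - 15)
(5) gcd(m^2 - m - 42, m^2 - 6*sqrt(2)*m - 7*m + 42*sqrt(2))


(1) = gcd((h - 1)*(h + 6), (h + 1)*(h + 6)) = h + 6
(2) = q + 4
(3) = gcd((p - 3)*(p - 5*I), (p - 8)*(p - 3)*(p - I)) = p - 3
(4) = gcd((w - 1)*(w + 2), (w + 5)*(w - 3*sqrt(2))*(sqrt(2)*w + sqrt(2)/2)) = 1
(5) = m - 7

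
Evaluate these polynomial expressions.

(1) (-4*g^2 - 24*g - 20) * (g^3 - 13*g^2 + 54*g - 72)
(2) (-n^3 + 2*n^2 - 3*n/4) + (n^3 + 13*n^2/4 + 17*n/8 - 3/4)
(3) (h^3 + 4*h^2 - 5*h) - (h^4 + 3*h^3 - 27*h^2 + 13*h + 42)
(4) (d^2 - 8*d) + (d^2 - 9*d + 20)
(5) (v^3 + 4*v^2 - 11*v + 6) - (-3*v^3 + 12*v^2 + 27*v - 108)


(1) = -4*g^5 + 28*g^4 + 76*g^3 - 748*g^2 + 648*g + 1440
(2) = 21*n^2/4 + 11*n/8 - 3/4
(3) = -h^4 - 2*h^3 + 31*h^2 - 18*h - 42
(4) = 2*d^2 - 17*d + 20
(5) = 4*v^3 - 8*v^2 - 38*v + 114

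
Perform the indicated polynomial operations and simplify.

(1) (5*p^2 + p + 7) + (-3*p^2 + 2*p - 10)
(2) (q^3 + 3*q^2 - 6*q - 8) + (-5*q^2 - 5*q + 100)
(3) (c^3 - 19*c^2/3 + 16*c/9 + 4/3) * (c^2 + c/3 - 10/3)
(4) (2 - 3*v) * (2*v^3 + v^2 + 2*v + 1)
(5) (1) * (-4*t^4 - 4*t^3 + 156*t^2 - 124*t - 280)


(1) = 2*p^2 + 3*p - 3
(2) = q^3 - 2*q^2 - 11*q + 92
(3) = c^5 - 6*c^4 - 11*c^3/3 + 622*c^2/27 - 148*c/27 - 40/9
(4) = -6*v^4 + v^3 - 4*v^2 + v + 2
(5) = -4*t^4 - 4*t^3 + 156*t^2 - 124*t - 280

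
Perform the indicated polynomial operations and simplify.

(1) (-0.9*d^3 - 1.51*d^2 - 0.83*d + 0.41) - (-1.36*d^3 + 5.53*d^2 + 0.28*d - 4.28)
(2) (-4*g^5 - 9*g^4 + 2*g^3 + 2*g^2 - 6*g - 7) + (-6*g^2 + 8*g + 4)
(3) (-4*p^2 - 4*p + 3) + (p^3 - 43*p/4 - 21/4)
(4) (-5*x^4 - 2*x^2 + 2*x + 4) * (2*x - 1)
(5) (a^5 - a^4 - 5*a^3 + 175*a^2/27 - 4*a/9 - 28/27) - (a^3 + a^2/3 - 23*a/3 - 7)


(1) = 0.46*d^3 - 7.04*d^2 - 1.11*d + 4.69
(2) = -4*g^5 - 9*g^4 + 2*g^3 - 4*g^2 + 2*g - 3
(3) = p^3 - 4*p^2 - 59*p/4 - 9/4
(4) = -10*x^5 + 5*x^4 - 4*x^3 + 6*x^2 + 6*x - 4
(5) = a^5 - a^4 - 6*a^3 + 166*a^2/27 + 65*a/9 + 161/27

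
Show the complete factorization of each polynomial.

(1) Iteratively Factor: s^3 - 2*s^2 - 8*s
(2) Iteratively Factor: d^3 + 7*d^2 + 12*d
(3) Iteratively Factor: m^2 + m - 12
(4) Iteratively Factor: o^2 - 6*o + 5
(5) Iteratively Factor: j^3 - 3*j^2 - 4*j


(1) = (s)*(s^2 - 2*s - 8) = s*(s + 2)*(s - 4)
(2) = (d + 3)*(d^2 + 4*d) = d*(d + 3)*(d + 4)
(3) = (m - 3)*(m + 4)
(4) = (o - 5)*(o - 1)
(5) = (j)*(j^2 - 3*j - 4) = j*(j - 4)*(j + 1)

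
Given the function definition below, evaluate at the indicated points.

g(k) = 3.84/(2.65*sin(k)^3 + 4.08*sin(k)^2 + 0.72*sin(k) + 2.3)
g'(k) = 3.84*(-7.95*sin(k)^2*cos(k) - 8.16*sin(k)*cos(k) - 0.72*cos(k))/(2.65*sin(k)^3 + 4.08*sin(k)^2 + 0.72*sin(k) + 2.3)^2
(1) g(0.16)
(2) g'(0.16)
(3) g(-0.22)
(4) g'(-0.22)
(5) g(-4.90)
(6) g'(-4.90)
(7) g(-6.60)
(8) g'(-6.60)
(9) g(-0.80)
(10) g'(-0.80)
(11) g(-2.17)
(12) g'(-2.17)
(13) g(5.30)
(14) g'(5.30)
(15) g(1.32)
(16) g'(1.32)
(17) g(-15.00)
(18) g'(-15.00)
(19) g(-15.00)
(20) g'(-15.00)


(1) = 1.52
(2) = -1.32
(3) = 1.66
(4) = 0.48
(5) = 0.41
(6) = -0.13
(7) = 1.61
(8) = 0.67
(9) = 1.32
(10) = 0.33
(11) = 1.28
(12) = -0.14
(13) = 1.28
(14) = 0.13
(15) = 0.42
(16) = -0.18
(17) = 1.36
(18) = -0.45
(19) = 1.36
(20) = -0.45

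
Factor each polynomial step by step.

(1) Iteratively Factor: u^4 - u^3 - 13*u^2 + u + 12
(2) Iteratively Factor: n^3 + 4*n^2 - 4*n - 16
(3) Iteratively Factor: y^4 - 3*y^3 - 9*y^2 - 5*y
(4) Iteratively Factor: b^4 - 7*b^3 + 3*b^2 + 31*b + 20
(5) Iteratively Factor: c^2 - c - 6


(1) = (u - 1)*(u^3 - 13*u - 12) = (u - 1)*(u + 1)*(u^2 - u - 12) = (u - 4)*(u - 1)*(u + 1)*(u + 3)
(2) = (n + 4)*(n^2 - 4) = (n + 2)*(n + 4)*(n - 2)
(3) = (y + 1)*(y^3 - 4*y^2 - 5*y) = y*(y + 1)*(y^2 - 4*y - 5) = y*(y + 1)^2*(y - 5)
(4) = (b - 4)*(b^3 - 3*b^2 - 9*b - 5) = (b - 4)*(b + 1)*(b^2 - 4*b - 5) = (b - 5)*(b - 4)*(b + 1)*(b + 1)
(5) = (c - 3)*(c + 2)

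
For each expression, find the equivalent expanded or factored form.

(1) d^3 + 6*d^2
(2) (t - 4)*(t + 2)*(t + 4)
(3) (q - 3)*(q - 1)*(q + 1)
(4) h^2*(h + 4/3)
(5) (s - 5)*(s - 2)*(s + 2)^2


(1) = d^2*(d + 6)
(2) = t^3 + 2*t^2 - 16*t - 32
(3) = q^3 - 3*q^2 - q + 3
(4) = h^3 + 4*h^2/3
(5) = s^4 - 3*s^3 - 14*s^2 + 12*s + 40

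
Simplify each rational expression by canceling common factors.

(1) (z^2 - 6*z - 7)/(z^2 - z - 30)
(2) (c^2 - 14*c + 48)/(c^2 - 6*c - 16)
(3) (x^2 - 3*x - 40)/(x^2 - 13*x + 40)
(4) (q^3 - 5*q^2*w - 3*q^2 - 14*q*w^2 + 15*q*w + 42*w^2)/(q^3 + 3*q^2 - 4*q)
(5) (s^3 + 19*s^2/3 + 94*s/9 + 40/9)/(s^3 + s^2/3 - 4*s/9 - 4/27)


(1) = (z^2 - 6*z - 7)/(z^2 - z - 30)
(2) = (c - 6)/(c + 2)
(3) = (x + 5)/(x - 5)
(4) = (q^3 - 5*q^2*w - 3*q^2 - 14*q*w^2 + 15*q*w + 42*w^2)/(q^3 + 3*q^2 - 4*q)
(5) = (9*s^2 + 51*s + 60)/(9*s^2 - 3*s - 2)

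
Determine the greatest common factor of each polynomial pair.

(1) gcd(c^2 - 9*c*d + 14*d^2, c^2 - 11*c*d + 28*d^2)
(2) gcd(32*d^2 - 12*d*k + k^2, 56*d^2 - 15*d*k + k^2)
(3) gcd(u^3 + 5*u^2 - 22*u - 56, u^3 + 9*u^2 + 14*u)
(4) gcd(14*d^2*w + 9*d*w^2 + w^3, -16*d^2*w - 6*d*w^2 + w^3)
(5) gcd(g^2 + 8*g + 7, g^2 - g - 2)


(1) = gcd((c - 7*d)*(c - 2*d), (c - 7*d)*(c - 4*d)) = c - 7*d
(2) = 8*d - k
(3) = u^2 + 9*u + 14
(4) = 2*d*w + w^2
(5) = gcd((g + 1)*(g + 7), (g - 2)*(g + 1)) = g + 1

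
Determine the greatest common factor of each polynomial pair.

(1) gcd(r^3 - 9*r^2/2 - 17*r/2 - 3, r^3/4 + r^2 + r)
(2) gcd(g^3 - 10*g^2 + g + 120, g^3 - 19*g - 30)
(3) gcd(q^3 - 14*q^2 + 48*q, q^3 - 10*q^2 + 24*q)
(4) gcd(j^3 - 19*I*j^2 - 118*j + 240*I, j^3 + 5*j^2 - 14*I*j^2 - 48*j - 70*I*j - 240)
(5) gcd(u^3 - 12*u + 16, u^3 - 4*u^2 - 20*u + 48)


(1) = 1
(2) = gcd((g - 8)*(g - 5)*(g + 3), (g - 5)*(g + 2)*(g + 3)) = g^2 - 2*g - 15
(3) = gcd(q*(q - 8)*(q - 6), q*(q - 6)*(q - 4)) = q^2 - 6*q
(4) = j^2 - 14*I*j - 48
(5) = u^2 + 2*u - 8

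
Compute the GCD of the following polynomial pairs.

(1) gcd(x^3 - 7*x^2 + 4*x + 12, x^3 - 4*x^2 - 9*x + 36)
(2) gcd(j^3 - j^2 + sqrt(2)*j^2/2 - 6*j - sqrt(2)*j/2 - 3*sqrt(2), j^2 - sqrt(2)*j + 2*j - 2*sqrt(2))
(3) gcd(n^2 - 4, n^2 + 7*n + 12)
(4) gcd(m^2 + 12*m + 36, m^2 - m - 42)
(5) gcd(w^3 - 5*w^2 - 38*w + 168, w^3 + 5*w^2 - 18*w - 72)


(1) = gcd((x - 6)*(x - 2)*(x + 1), (x - 4)*(x - 3)*(x + 3)) = 1
(2) = j + 2
(3) = 1
(4) = m + 6
(5) = gcd((w - 7)*(w - 4)*(w + 6), (w - 4)*(w + 3)*(w + 6)) = w^2 + 2*w - 24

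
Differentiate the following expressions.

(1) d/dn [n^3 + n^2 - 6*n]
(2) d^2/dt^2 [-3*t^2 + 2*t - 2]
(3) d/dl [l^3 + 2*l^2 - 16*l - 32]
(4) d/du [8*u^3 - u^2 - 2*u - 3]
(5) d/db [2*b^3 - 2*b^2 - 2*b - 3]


(1) = 3*n^2 + 2*n - 6
(2) = -6
(3) = 3*l^2 + 4*l - 16
(4) = 24*u^2 - 2*u - 2
(5) = 6*b^2 - 4*b - 2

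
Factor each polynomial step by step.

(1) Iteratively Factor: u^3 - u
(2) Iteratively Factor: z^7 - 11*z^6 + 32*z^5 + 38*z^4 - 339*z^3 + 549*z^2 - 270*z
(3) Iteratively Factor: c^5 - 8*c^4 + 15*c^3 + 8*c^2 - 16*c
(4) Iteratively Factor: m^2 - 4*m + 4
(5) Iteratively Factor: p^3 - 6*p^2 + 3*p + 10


(1) = (u)*(u^2 - 1) = u*(u - 1)*(u + 1)
(2) = (z - 2)*(z^6 - 9*z^5 + 14*z^4 + 66*z^3 - 207*z^2 + 135*z) = (z - 2)*(z + 3)*(z^5 - 12*z^4 + 50*z^3 - 84*z^2 + 45*z) = (z - 2)*(z - 1)*(z + 3)*(z^4 - 11*z^3 + 39*z^2 - 45*z) = (z - 3)*(z - 2)*(z - 1)*(z + 3)*(z^3 - 8*z^2 + 15*z) = (z - 5)*(z - 3)*(z - 2)*(z - 1)*(z + 3)*(z^2 - 3*z) = (z - 5)*(z - 3)^2*(z - 2)*(z - 1)*(z + 3)*(z)
(3) = (c - 4)*(c^4 - 4*c^3 - c^2 + 4*c) = (c - 4)^2*(c^3 - c) = (c - 4)^2*(c - 1)*(c^2 + c) = c*(c - 4)^2*(c - 1)*(c + 1)
(4) = (m - 2)*(m - 2)
(5) = (p - 5)*(p^2 - p - 2) = (p - 5)*(p - 2)*(p + 1)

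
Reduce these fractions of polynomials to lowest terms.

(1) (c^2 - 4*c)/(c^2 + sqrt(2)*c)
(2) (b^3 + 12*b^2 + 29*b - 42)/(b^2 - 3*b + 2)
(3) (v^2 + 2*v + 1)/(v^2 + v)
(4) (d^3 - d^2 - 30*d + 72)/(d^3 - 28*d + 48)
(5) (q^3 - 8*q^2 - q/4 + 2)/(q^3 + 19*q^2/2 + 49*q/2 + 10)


(1) = (c - 4)/(c + sqrt(2))
(2) = (b^2 + 13*b + 42)/(b - 2)
(3) = (v + 1)/v
(4) = (d - 3)/(d - 2)
(5) = (2*q^2 - 17*q + 8)/(2*q^2 + 18*q + 40)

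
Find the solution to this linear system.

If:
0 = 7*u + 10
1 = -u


Then:
No Solution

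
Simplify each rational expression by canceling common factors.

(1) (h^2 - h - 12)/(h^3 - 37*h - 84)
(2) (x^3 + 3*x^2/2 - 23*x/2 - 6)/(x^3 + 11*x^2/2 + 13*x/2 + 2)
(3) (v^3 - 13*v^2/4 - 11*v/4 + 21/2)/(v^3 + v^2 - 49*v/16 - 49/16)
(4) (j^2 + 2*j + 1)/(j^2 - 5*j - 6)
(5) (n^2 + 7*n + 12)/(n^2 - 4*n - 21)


(1) = (h - 4)/(h^2 - 3*h - 28)
(2) = (x - 3)/(x + 1)
(3) = (4*v^2 - 20*v + 24)/(4*v^2 - 3*v - 7)
(4) = (j + 1)/(j - 6)
(5) = (n + 4)/(n - 7)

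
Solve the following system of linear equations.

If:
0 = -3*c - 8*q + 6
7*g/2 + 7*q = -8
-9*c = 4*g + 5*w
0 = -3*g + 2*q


Then:
c = 30/7
g = -4/7
q = -6/7
w = -254/35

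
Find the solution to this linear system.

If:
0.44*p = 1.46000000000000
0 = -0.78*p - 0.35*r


Then:
p = 3.32
r = -7.39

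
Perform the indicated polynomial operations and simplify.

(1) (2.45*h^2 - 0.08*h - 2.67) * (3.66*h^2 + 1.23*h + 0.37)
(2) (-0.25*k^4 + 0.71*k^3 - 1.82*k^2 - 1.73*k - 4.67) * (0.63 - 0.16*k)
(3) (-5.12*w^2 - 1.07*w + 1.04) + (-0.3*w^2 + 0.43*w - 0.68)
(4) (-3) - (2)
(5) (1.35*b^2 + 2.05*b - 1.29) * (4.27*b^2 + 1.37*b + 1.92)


(1) = 8.967*h^4 + 2.7207*h^3 - 8.9641*h^2 - 3.3137*h - 0.9879
(2) = 0.04*k^5 - 0.2711*k^4 + 0.7385*k^3 - 0.8698*k^2 - 0.3427*k - 2.9421
(3) = -5.42*w^2 - 0.64*w + 0.36
(4) = -5
(5) = 5.7645*b^4 + 10.603*b^3 - 0.1078*b^2 + 2.1687*b - 2.4768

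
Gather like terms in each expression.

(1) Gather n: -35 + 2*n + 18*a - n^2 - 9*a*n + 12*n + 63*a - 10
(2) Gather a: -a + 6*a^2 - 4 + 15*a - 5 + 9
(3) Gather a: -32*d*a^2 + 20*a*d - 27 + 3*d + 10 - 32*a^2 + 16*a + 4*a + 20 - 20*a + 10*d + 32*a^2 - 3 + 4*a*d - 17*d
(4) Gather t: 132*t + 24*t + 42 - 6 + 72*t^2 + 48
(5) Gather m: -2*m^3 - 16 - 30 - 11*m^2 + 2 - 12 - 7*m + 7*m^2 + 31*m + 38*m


(1) = 81*a - n^2 + n*(14 - 9*a) - 45
(2) = 6*a^2 + 14*a
(3) = -32*a^2*d + 24*a*d - 4*d
(4) = 72*t^2 + 156*t + 84
(5) = -2*m^3 - 4*m^2 + 62*m - 56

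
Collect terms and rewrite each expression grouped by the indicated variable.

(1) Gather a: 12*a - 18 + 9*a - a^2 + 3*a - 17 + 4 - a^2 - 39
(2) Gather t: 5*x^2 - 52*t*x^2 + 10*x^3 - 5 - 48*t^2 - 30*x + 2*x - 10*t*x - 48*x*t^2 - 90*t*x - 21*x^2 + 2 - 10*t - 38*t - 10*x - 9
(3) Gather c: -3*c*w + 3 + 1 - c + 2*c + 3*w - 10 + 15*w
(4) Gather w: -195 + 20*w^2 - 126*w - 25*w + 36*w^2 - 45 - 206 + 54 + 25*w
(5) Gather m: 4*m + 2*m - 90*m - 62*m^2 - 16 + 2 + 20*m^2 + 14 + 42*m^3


(1) = -2*a^2 + 24*a - 70
(2) = t^2*(-48*x - 48) + t*(-52*x^2 - 100*x - 48) + 10*x^3 - 16*x^2 - 38*x - 12
(3) = c*(1 - 3*w) + 18*w - 6
(4) = 56*w^2 - 126*w - 392
(5) = 42*m^3 - 42*m^2 - 84*m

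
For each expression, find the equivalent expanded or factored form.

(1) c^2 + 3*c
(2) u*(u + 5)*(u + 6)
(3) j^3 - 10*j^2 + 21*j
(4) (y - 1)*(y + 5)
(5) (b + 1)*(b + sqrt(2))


(1) = c*(c + 3)
(2) = u^3 + 11*u^2 + 30*u
(3) = j*(j - 7)*(j - 3)
(4) = y^2 + 4*y - 5
(5) = b^2 + b + sqrt(2)*b + sqrt(2)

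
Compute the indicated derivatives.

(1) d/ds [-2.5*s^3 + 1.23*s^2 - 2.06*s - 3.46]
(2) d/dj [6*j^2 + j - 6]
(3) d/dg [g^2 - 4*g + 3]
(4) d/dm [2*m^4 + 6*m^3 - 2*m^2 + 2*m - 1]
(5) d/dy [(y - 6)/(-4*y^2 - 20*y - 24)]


(1) = -7.5*s^2 + 2.46*s - 2.06
(2) = 12*j + 1
(3) = 2*g - 4
(4) = 8*m^3 + 18*m^2 - 4*m + 2
(5) = (-y^2 - 5*y + (y - 6)*(2*y + 5) - 6)/(4*(y^2 + 5*y + 6)^2)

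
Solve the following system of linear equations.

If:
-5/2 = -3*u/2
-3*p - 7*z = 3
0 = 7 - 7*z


Then:
p = -10/3
u = 5/3
z = 1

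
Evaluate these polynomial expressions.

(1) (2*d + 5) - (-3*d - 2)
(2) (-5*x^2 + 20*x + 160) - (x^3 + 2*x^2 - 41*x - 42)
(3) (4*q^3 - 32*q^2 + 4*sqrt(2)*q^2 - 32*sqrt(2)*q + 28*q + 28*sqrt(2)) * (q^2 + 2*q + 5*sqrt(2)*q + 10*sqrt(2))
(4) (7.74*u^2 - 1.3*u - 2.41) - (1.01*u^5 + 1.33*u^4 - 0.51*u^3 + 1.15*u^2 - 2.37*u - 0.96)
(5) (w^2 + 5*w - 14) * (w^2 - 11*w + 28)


(1) = 5*d + 7
(2) = -x^3 - 7*x^2 + 61*x + 202
(3) = 4*q^5 - 24*q^4 + 24*sqrt(2)*q^4 - 144*sqrt(2)*q^3 + 4*q^3 - 216*sqrt(2)*q^2 - 184*q^2 - 360*q + 336*sqrt(2)*q + 560
(4) = -1.01*u^5 - 1.33*u^4 + 0.51*u^3 + 6.59*u^2 + 1.07*u - 1.45
(5) = w^4 - 6*w^3 - 41*w^2 + 294*w - 392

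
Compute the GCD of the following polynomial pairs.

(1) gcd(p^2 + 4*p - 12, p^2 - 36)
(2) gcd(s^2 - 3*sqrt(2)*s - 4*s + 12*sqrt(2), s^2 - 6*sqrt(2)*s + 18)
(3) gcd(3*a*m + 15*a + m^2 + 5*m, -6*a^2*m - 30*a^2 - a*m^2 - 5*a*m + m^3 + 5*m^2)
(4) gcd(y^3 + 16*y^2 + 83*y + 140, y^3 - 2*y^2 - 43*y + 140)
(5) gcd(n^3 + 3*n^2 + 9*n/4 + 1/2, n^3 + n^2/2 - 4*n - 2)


(1) = gcd((p - 2)*(p + 6), (p - 6)*(p + 6)) = p + 6
(2) = s - 3*sqrt(2)
(3) = gcd((3*a + m)*(m + 5), (-3*a + m)*(2*a + m)*(m + 5)) = m + 5
(4) = y + 7
(5) = n^2 + 5*n/2 + 1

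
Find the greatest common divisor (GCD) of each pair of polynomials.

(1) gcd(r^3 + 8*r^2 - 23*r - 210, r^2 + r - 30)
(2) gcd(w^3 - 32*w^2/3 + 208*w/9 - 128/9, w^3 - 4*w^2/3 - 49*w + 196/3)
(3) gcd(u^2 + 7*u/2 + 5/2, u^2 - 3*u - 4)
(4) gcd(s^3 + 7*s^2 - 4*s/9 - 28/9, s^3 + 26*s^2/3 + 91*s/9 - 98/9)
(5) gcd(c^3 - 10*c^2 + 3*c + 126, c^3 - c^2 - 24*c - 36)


(1) = r^2 + r - 30
(2) = gcd((w - 8)*(w - 4/3)^2, (w - 7)*(w - 4/3)*(w + 7)) = w - 4/3
(3) = gcd((u + 1)*(u + 5/2), (u - 4)*(u + 1)) = u + 1
(4) = gcd((s - 2/3)*(s + 2/3)*(s + 7), (s - 2/3)*(s + 7/3)*(s + 7)) = s^2 + 19*s/3 - 14/3
(5) = gcd((c - 7)*(c - 6)*(c + 3), (c - 6)*(c + 2)*(c + 3)) = c^2 - 3*c - 18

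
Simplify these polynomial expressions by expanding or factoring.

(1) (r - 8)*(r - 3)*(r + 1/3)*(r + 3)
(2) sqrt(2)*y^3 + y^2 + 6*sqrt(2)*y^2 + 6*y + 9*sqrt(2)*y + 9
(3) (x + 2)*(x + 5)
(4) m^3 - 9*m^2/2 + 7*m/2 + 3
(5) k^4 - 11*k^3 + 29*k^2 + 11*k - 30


(1) = r^4 - 23*r^3/3 - 35*r^2/3 + 69*r + 24
(2) = (y + 3)^2*(sqrt(2)*y + 1)
(3) = x^2 + 7*x + 10
(4) = (m - 3)*(m - 2)*(m + 1/2)
(5) = (k - 6)*(k - 5)*(k - 1)*(k + 1)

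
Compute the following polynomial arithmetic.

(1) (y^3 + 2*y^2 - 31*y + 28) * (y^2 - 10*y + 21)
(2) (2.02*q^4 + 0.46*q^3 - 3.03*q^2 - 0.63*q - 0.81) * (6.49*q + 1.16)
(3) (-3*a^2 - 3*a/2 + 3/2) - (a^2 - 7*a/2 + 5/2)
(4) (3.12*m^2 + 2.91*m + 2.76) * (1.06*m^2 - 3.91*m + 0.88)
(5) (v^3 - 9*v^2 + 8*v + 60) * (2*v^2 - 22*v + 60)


(1) = y^5 - 8*y^4 - 30*y^3 + 380*y^2 - 931*y + 588
(2) = 13.1098*q^5 + 5.3286*q^4 - 19.1311*q^3 - 7.6035*q^2 - 5.9877*q - 0.9396
(3) = -4*a^2 + 2*a - 1
(4) = 3.3072*m^4 - 9.1146*m^3 - 5.7069*m^2 - 8.2308*m + 2.4288
(5) = 2*v^5 - 40*v^4 + 274*v^3 - 596*v^2 - 840*v + 3600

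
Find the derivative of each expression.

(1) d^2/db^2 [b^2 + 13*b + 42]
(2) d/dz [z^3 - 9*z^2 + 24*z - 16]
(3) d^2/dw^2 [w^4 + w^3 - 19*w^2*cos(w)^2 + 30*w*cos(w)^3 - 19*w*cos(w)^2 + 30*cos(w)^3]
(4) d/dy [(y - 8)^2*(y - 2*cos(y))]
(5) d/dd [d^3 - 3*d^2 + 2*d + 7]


(1) = 2
(2) = 3*z^2 - 18*z + 24
(3) = 38*w^2*cos(2*w) + 12*w^2 + 76*w*sin(2*w) - 45*w*cos(w)/2 + 38*w*cos(2*w) - 135*w*cos(3*w)/2 + 6*w - 45*sin(w) + 38*sin(2*w) - 45*sin(3*w) - 45*cos(w)/2 - 19*cos(2*w) - 135*cos(3*w)/2 - 19
(4) = (y - 8)*(2*y + (y - 8)*(2*sin(y) + 1) - 4*cos(y))
(5) = 3*d^2 - 6*d + 2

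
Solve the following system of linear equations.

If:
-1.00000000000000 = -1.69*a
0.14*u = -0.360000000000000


Then:
a = 0.59
u = -2.57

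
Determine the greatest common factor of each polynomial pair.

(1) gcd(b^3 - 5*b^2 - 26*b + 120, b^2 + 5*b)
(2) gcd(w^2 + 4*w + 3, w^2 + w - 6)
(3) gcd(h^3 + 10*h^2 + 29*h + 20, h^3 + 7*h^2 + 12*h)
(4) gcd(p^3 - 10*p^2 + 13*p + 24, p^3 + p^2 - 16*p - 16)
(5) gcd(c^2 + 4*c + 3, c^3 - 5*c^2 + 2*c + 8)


(1) = gcd((b - 6)*(b - 4)*(b + 5), b*(b + 5)) = b + 5
(2) = gcd((w + 1)*(w + 3), (w - 2)*(w + 3)) = w + 3
(3) = gcd((h + 1)*(h + 4)*(h + 5), h*(h + 3)*(h + 4)) = h + 4
(4) = p + 1
(5) = gcd((c + 1)*(c + 3), (c - 4)*(c - 2)*(c + 1)) = c + 1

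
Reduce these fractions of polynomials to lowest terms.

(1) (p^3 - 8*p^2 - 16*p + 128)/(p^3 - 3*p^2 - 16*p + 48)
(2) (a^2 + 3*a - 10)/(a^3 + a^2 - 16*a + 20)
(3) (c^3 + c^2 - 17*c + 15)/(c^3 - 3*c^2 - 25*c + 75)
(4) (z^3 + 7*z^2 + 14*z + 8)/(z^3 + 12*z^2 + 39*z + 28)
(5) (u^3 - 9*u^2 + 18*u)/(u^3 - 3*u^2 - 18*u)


(1) = (p - 8)/(p - 3)
(2) = 1/(a - 2)
(3) = (c - 1)/(c - 5)
(4) = (z + 2)/(z + 7)
(5) = (u - 3)/(u + 3)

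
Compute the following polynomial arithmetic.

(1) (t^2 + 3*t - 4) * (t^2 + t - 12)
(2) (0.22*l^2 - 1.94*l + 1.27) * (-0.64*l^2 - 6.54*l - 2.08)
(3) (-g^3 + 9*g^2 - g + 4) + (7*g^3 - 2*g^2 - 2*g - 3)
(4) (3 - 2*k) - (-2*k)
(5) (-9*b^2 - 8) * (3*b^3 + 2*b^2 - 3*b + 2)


(1) = t^4 + 4*t^3 - 13*t^2 - 40*t + 48
(2) = -0.1408*l^4 - 0.1972*l^3 + 11.4172*l^2 - 4.2706*l - 2.6416
(3) = 6*g^3 + 7*g^2 - 3*g + 1
(4) = 3
(5) = -27*b^5 - 18*b^4 + 3*b^3 - 34*b^2 + 24*b - 16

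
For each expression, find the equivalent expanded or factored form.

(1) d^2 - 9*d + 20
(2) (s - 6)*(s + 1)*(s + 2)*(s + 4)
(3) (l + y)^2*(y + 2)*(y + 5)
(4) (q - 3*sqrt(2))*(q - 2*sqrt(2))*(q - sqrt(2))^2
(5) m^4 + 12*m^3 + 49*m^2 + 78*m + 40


(1) = (d - 5)*(d - 4)
(2) = s^4 + s^3 - 28*s^2 - 76*s - 48
(3) = l^2*y^2 + 7*l^2*y + 10*l^2 + 2*l*y^3 + 14*l*y^2 + 20*l*y + y^4 + 7*y^3 + 10*y^2
(4) = q^4 - 7*sqrt(2)*q^3 + 34*q^2 - 34*sqrt(2)*q + 24
(5) = (m + 1)*(m + 2)*(m + 4)*(m + 5)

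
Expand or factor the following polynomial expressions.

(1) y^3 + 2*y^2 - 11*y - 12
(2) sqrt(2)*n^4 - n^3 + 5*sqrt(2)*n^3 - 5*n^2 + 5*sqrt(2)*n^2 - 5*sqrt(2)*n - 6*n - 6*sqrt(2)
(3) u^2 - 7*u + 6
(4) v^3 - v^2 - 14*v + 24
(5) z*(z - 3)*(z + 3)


(1) = (y - 3)*(y + 1)*(y + 4)
(2) = (n + 2)*(n + 3)*(n - sqrt(2))*(sqrt(2)*n + 1)
(3) = (u - 6)*(u - 1)
(4) = (v - 3)*(v - 2)*(v + 4)
(5) = z^3 - 9*z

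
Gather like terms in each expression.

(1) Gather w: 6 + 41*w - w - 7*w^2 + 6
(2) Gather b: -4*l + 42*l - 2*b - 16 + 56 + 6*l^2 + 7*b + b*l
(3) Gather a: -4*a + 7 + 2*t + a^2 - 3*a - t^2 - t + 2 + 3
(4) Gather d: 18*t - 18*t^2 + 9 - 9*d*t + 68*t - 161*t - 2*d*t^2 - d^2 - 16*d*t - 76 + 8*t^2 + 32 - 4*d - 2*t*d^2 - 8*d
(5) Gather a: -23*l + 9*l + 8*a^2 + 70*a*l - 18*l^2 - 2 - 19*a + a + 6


(1) = -7*w^2 + 40*w + 12
(2) = b*(l + 5) + 6*l^2 + 38*l + 40
(3) = a^2 - 7*a - t^2 + t + 12
(4) = d^2*(-2*t - 1) + d*(-2*t^2 - 25*t - 12) - 10*t^2 - 75*t - 35
(5) = 8*a^2 + a*(70*l - 18) - 18*l^2 - 14*l + 4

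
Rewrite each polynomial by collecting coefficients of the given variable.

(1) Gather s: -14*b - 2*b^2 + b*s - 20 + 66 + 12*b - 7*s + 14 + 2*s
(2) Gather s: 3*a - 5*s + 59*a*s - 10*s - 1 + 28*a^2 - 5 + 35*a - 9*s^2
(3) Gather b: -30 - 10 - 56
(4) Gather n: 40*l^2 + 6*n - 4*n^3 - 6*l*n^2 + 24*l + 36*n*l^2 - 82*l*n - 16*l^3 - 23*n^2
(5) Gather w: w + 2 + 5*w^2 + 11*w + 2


(1) = -2*b^2 - 2*b + s*(b - 5) + 60
(2) = 28*a^2 + 38*a - 9*s^2 + s*(59*a - 15) - 6
(3) = -96
(4) = -16*l^3 + 40*l^2 + 24*l - 4*n^3 + n^2*(-6*l - 23) + n*(36*l^2 - 82*l + 6)
(5) = 5*w^2 + 12*w + 4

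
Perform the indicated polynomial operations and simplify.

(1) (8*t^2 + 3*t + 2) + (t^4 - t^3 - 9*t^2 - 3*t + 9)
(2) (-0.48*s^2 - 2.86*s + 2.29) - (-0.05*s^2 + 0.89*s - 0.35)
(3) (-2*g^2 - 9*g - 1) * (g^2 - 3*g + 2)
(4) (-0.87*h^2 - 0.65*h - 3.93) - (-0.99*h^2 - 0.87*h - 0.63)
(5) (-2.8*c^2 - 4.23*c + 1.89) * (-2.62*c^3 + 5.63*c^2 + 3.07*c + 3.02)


(1) = t^4 - t^3 - t^2 + 11
(2) = -0.43*s^2 - 3.75*s + 2.64
(3) = -2*g^4 - 3*g^3 + 22*g^2 - 15*g - 2
(4) = 0.12*h^2 + 0.22*h - 3.3
(5) = 7.336*c^5 - 4.6814*c^4 - 37.3627*c^3 - 10.8014*c^2 - 6.9723*c + 5.7078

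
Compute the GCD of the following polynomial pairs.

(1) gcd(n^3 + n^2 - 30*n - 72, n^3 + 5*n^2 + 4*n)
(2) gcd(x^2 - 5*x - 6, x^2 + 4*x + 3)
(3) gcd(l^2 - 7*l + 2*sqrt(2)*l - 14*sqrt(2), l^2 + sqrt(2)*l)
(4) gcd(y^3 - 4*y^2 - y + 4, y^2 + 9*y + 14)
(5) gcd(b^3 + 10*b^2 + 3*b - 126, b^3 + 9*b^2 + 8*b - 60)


(1) = n + 4
(2) = gcd((x - 6)*(x + 1), (x + 1)*(x + 3)) = x + 1
(3) = gcd((l - 7)*(l + 2*sqrt(2)), l*(l + sqrt(2))) = 1
(4) = gcd((y - 4)*(y - 1)*(y + 1), (y + 2)*(y + 7)) = 1
(5) = gcd((b - 3)*(b + 6)*(b + 7), (b - 2)*(b + 5)*(b + 6)) = b + 6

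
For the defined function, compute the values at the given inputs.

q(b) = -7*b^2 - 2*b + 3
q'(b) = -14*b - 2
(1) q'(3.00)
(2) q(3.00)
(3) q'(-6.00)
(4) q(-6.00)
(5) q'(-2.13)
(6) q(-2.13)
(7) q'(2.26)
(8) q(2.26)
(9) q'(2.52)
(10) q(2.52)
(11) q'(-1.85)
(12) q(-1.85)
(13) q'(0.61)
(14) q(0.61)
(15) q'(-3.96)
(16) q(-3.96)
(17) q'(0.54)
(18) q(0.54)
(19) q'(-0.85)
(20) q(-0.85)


(1) = -44.00
(2) = -66.00
(3) = 82.00
(4) = -237.00
(5) = 27.82
(6) = -24.50
(7) = -33.64
(8) = -37.27
(9) = -37.28
(10) = -46.49
(11) = 23.90
(12) = -17.26
(13) = -10.54
(14) = -0.82
(15) = 53.44
(16) = -98.85
(17) = -9.56
(18) = -0.12
(19) = 9.90
(20) = -0.36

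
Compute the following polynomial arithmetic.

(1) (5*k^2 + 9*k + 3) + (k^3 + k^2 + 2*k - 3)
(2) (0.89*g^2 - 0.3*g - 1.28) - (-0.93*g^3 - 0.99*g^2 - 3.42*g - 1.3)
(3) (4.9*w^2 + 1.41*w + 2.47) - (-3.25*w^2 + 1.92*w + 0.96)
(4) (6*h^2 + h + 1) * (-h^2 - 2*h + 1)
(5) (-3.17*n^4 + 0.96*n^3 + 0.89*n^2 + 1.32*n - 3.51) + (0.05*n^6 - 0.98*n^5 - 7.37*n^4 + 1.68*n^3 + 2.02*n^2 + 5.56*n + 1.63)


(1) = k^3 + 6*k^2 + 11*k
(2) = 0.93*g^3 + 1.88*g^2 + 3.12*g + 0.02
(3) = 8.15*w^2 - 0.51*w + 1.51
(4) = -6*h^4 - 13*h^3 + 3*h^2 - h + 1
(5) = 0.05*n^6 - 0.98*n^5 - 10.54*n^4 + 2.64*n^3 + 2.91*n^2 + 6.88*n - 1.88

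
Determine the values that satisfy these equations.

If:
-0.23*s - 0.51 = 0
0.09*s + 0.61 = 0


Then:
No Solution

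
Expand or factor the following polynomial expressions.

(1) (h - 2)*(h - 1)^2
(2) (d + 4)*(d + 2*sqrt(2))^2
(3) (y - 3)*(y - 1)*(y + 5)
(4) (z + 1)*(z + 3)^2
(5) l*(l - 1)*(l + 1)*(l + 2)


(1) = h^3 - 4*h^2 + 5*h - 2
(2) = d^3 + 4*d^2 + 4*sqrt(2)*d^2 + 8*d + 16*sqrt(2)*d + 32
(3) = y^3 + y^2 - 17*y + 15
(4) = z^3 + 7*z^2 + 15*z + 9
(5) = l^4 + 2*l^3 - l^2 - 2*l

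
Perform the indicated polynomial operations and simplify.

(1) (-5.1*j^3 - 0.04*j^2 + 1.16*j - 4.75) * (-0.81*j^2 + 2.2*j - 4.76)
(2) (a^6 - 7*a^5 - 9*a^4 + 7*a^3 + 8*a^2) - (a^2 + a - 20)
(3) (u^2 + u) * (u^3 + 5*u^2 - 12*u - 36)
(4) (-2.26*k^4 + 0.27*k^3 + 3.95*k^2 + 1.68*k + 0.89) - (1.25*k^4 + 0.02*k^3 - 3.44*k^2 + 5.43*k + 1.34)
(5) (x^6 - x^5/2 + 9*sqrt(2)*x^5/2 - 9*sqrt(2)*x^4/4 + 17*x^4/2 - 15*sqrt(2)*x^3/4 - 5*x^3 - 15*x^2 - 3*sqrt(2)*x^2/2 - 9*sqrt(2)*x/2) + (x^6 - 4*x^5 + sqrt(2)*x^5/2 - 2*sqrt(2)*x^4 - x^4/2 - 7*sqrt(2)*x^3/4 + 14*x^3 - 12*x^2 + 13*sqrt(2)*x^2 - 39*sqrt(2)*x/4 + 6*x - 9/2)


(1) = 4.131*j^5 - 11.1876*j^4 + 23.2484*j^3 + 6.5899*j^2 - 15.9716*j + 22.61
(2) = a^6 - 7*a^5 - 9*a^4 + 7*a^3 + 7*a^2 - a + 20
(3) = u^5 + 6*u^4 - 7*u^3 - 48*u^2 - 36*u
(4) = -3.51*k^4 + 0.25*k^3 + 7.39*k^2 - 3.75*k - 0.45
(5) = 2*x^6 - 9*x^5/2 + 5*sqrt(2)*x^5 - 17*sqrt(2)*x^4/4 + 8*x^4 - 11*sqrt(2)*x^3/2 + 9*x^3 - 27*x^2 + 23*sqrt(2)*x^2/2 - 57*sqrt(2)*x/4 + 6*x - 9/2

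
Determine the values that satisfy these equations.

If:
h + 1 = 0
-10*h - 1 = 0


Then:
No Solution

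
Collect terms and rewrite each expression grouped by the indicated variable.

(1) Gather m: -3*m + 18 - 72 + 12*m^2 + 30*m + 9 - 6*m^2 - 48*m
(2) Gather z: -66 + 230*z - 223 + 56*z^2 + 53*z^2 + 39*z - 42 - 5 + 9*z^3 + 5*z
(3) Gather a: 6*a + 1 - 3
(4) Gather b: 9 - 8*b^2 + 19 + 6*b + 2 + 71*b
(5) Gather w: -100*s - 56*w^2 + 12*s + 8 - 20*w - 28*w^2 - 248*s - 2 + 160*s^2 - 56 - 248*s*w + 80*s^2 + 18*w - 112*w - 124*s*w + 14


(1) = 6*m^2 - 21*m - 45
(2) = 9*z^3 + 109*z^2 + 274*z - 336
(3) = 6*a - 2
(4) = -8*b^2 + 77*b + 30
(5) = 240*s^2 - 336*s - 84*w^2 + w*(-372*s - 114) - 36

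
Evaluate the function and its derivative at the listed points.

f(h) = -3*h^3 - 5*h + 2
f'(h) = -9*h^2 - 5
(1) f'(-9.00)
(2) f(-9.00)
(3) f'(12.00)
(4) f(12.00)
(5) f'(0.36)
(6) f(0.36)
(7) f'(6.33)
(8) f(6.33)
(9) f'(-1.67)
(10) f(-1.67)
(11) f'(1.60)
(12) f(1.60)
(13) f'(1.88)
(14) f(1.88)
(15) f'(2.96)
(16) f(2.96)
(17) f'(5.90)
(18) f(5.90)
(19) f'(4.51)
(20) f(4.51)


(1) = -734.00
(2) = 2234.00
(3) = -1301.00
(4) = -5242.00
(5) = -6.17
(6) = 0.06
(7) = -365.62
(8) = -790.56
(9) = -30.10
(10) = 24.32
(11) = -28.04
(12) = -18.29
(13) = -36.81
(14) = -27.33
(15) = -83.85
(16) = -90.60
(17) = -318.29
(18) = -643.64
(19) = -188.06
(20) = -295.75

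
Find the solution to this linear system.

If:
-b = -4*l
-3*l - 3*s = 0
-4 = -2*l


Then:
b = 8
l = 2
s = -2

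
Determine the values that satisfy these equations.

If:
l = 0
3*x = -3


Then:
l = 0
x = -1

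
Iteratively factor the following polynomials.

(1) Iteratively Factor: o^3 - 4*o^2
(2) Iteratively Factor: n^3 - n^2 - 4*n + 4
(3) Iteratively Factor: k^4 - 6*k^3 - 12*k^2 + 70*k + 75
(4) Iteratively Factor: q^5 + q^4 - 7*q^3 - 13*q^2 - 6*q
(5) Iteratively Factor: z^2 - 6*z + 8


(1) = (o - 4)*(o^2) = o*(o - 4)*(o)
(2) = (n + 2)*(n^2 - 3*n + 2) = (n - 1)*(n + 2)*(n - 2)
(3) = (k + 1)*(k^3 - 7*k^2 - 5*k + 75) = (k - 5)*(k + 1)*(k^2 - 2*k - 15) = (k - 5)*(k + 1)*(k + 3)*(k - 5)
(4) = (q)*(q^4 + q^3 - 7*q^2 - 13*q - 6) = q*(q + 2)*(q^3 - q^2 - 5*q - 3) = q*(q + 1)*(q + 2)*(q^2 - 2*q - 3) = q*(q + 1)^2*(q + 2)*(q - 3)
(5) = (z - 4)*(z - 2)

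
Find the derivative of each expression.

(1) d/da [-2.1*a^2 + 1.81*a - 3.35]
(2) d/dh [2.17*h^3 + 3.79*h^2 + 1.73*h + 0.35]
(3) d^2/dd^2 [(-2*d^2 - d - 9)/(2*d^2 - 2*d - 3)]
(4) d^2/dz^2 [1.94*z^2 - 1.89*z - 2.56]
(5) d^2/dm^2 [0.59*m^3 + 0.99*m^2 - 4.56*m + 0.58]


(1) = 1.81 - 4.2*a
(2) = 6.51*h^2 + 7.58*h + 1.73
(3) = 12*(-2*d^3 - 24*d^2 + 15*d - 17)/(8*d^6 - 24*d^5 - 12*d^4 + 64*d^3 + 18*d^2 - 54*d - 27)
(4) = 3.88000000000000
(5) = 3.54*m + 1.98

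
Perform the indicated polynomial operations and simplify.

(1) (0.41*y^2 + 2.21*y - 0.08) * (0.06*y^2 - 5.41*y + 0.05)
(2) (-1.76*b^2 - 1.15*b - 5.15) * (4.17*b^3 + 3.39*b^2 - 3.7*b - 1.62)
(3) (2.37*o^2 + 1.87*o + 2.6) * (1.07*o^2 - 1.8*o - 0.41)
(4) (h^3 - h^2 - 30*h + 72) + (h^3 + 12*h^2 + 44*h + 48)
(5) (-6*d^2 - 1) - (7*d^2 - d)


(1) = 0.0246*y^4 - 2.0855*y^3 - 11.9404*y^2 + 0.5433*y - 0.004
(2) = -7.3392*b^5 - 10.7619*b^4 - 18.862*b^3 - 10.3523*b^2 + 20.918*b + 8.343
(3) = 2.5359*o^4 - 2.2651*o^3 - 1.5557*o^2 - 5.4467*o - 1.066
(4) = 2*h^3 + 11*h^2 + 14*h + 120
(5) = -13*d^2 + d - 1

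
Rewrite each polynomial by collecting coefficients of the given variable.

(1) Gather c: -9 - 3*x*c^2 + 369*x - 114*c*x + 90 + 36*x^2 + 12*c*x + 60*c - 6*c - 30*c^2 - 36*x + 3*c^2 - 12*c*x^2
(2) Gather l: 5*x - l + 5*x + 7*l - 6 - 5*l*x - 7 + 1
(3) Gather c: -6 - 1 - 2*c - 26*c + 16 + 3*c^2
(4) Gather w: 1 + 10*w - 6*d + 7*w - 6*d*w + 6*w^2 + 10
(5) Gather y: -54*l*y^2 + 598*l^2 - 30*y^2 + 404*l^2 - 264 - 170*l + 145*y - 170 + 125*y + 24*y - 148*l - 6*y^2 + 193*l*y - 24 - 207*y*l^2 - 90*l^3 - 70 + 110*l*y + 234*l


(1) = c^2*(-3*x - 27) + c*(-12*x^2 - 102*x + 54) + 36*x^2 + 333*x + 81
(2) = l*(6 - 5*x) + 10*x - 12
(3) = 3*c^2 - 28*c + 9
(4) = -6*d + 6*w^2 + w*(17 - 6*d) + 11
(5) = -90*l^3 + 1002*l^2 - 84*l + y^2*(-54*l - 36) + y*(-207*l^2 + 303*l + 294) - 528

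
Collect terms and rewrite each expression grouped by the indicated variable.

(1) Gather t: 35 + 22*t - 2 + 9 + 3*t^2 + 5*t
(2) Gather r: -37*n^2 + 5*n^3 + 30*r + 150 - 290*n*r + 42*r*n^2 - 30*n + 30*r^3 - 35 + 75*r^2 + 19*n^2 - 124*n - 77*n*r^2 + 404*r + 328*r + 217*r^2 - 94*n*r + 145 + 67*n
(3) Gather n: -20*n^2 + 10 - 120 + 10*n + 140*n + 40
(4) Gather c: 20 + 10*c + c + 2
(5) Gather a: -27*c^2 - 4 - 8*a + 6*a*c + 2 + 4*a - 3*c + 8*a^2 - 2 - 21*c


(1) = 3*t^2 + 27*t + 42
(2) = 5*n^3 - 18*n^2 - 87*n + 30*r^3 + r^2*(292 - 77*n) + r*(42*n^2 - 384*n + 762) + 260
(3) = -20*n^2 + 150*n - 70
(4) = 11*c + 22
(5) = 8*a^2 + a*(6*c - 4) - 27*c^2 - 24*c - 4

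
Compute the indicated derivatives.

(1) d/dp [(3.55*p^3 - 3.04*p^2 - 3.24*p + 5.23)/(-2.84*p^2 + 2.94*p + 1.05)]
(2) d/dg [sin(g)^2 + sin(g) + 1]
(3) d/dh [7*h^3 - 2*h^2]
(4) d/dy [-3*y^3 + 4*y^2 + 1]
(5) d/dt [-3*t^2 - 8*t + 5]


(1) = (-10.082*p^4 + 20.874*p^3 - 6.9567*p^2 + 23.3224*p - 18.7782)/(8.0656*p^4 - 16.6992*p^3 + 2.6796*p^2 + 6.174*p + 1.1025)
(2) = sin(2*g) + cos(g)
(3) = h*(21*h - 4)
(4) = y*(8 - 9*y)
(5) = -6*t - 8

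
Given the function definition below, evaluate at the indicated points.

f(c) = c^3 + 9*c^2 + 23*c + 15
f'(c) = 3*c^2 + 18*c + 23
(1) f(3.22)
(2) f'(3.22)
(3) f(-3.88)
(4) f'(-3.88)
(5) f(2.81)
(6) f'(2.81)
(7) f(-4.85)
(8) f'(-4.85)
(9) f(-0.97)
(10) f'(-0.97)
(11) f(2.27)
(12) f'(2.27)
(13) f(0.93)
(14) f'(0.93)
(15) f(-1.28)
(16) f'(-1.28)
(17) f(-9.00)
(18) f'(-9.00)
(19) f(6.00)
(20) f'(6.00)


(1) = 215.76
(2) = 112.07
(3) = 2.84
(4) = -1.68
(5) = 172.88
(6) = 97.27
(7) = 1.07
(8) = 6.27
(9) = 0.25
(10) = 8.36
(11) = 125.28
(12) = 79.32
(13) = 44.98
(14) = 42.33
(15) = -1.79
(16) = 4.88
(17) = -192.00
(18) = 104.00
(19) = 693.00
(20) = 239.00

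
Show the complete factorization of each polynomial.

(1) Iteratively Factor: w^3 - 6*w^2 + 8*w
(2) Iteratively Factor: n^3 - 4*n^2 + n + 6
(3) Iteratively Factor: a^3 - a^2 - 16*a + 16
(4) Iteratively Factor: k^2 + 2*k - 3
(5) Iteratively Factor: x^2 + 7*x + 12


(1) = (w - 2)*(w^2 - 4*w) = (w - 4)*(w - 2)*(w)
(2) = (n + 1)*(n^2 - 5*n + 6) = (n - 3)*(n + 1)*(n - 2)
(3) = (a - 1)*(a^2 - 16) = (a - 1)*(a + 4)*(a - 4)
(4) = (k + 3)*(k - 1)
(5) = (x + 3)*(x + 4)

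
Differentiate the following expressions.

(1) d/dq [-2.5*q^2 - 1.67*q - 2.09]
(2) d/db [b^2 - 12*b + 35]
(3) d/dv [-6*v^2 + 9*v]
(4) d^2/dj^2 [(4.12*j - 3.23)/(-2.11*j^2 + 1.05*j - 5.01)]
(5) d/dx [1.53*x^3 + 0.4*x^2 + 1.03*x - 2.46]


(1) = -5.0*q - 1.67
(2) = 2*b - 12
(3) = 9 - 12*v
(4) = (-(4.12*j - 3.23)*(4.22*j - 1.05)*(8.44*j - 2.1) + (52.1592*j - 22.2826)*(2.11*j^2 - 1.05*j + 5.01))/(2.11*j^2 - 1.05*j + 5.01)^3
(5) = 4.59*x^2 + 0.8*x + 1.03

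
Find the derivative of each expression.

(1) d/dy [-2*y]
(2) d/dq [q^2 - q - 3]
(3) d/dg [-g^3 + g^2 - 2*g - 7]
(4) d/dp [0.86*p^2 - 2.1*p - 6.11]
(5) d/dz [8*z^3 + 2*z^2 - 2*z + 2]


(1) = -2
(2) = 2*q - 1
(3) = -3*g^2 + 2*g - 2
(4) = 1.72*p - 2.1
(5) = 24*z^2 + 4*z - 2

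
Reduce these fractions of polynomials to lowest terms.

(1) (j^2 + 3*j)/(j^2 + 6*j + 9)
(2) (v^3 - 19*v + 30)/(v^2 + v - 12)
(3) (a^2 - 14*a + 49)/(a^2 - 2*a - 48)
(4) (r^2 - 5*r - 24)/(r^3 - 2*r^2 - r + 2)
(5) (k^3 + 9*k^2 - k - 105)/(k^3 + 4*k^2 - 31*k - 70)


(1) = j/(j + 3)
(2) = (v^2 + 3*v - 10)/(v + 4)
(3) = (a^2 - 14*a + 49)/(a^2 - 2*a - 48)
(4) = (r^2 - 5*r - 24)/(r^3 - 2*r^2 - r + 2)
(5) = (k^2 + 2*k - 15)/(k^2 - 3*k - 10)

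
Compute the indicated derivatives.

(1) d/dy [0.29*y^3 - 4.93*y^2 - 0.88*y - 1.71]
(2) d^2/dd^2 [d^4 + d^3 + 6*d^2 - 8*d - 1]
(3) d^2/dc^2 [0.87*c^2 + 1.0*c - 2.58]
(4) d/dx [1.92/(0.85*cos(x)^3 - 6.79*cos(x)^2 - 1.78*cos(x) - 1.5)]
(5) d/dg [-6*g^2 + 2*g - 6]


(1) = 0.87*y^2 - 9.86*y - 0.88
(2) = 12*d^2 + 6*d + 12
(3) = 1.74000000000000
(4) = (4.896*cos(x)^2 - 26.0736*cos(x) - 3.4176)*sin(x)/(-0.85*cos(x)^3 + 6.79*cos(x)^2 + 1.78*cos(x) + 1.5)^2
(5) = 2 - 12*g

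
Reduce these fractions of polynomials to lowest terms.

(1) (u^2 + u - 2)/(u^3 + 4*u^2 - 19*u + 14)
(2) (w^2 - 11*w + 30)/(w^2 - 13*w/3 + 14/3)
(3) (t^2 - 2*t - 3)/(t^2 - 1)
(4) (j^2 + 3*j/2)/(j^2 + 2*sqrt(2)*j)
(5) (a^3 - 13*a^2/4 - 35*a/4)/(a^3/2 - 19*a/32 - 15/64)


(1) = (u + 2)/(u^2 + 5*u - 14)
(2) = (3*w^2 - 33*w + 90)/(3*w^2 - 13*w + 14)
(3) = (t - 3)/(t - 1)
(4) = (2*j + 3)/(2*j + 4*sqrt(2))
(5) = (64*a^3 - 208*a^2 - 560*a)/(32*a^3 - 38*a - 15)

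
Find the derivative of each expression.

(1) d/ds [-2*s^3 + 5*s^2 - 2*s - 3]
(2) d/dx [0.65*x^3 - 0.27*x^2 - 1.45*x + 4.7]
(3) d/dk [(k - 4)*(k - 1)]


(1) = -6*s^2 + 10*s - 2
(2) = 1.95*x^2 - 0.54*x - 1.45
(3) = 2*k - 5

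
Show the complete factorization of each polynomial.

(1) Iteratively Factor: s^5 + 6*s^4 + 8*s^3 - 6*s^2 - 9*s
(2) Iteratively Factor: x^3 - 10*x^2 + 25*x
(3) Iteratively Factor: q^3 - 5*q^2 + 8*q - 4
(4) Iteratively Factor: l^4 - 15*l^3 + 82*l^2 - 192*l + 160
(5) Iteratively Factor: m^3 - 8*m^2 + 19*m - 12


(1) = (s + 1)*(s^4 + 5*s^3 + 3*s^2 - 9*s) = s*(s + 1)*(s^3 + 5*s^2 + 3*s - 9) = s*(s + 1)*(s + 3)*(s^2 + 2*s - 3) = s*(s + 1)*(s + 3)^2*(s - 1)
(2) = (x - 5)*(x^2 - 5*x) = x*(x - 5)*(x - 5)
(3) = (q - 2)*(q^2 - 3*q + 2) = (q - 2)*(q - 1)*(q - 2)
(4) = (l - 4)*(l^3 - 11*l^2 + 38*l - 40) = (l - 4)^2*(l^2 - 7*l + 10) = (l - 5)*(l - 4)^2*(l - 2)
(5) = (m - 3)*(m^2 - 5*m + 4) = (m - 3)*(m - 1)*(m - 4)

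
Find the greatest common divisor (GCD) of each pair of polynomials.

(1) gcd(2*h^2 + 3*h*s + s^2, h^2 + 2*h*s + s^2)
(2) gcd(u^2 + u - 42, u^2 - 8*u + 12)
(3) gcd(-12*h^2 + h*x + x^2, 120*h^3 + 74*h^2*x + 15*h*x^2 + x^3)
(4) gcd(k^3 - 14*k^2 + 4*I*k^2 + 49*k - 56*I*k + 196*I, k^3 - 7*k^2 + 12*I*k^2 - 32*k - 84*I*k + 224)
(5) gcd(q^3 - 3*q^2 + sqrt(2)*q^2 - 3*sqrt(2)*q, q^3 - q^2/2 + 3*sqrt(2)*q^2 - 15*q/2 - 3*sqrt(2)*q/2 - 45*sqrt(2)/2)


(1) = gcd((h + s)*(2*h + s), (h + s)^2) = h + s
(2) = gcd((u - 6)*(u + 7), (u - 6)*(u - 2)) = u - 6
(3) = 4*h + x
(4) = gcd((k - 7)^2*(k + 4*I), (k - 7)*(k + 4*I)*(k + 8*I)) = k^2 + k*(-7 + 4*I) - 28*I
(5) = gcd(q*(q - 3)*(q + sqrt(2)), (q - 3)*(q + 5/2)*(q + 3*sqrt(2))) = q - 3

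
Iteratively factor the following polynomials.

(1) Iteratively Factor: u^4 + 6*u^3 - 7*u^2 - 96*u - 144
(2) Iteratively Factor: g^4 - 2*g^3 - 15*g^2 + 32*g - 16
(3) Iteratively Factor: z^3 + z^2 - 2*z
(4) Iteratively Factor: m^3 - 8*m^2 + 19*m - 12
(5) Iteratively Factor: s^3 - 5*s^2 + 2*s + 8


(1) = (u + 3)*(u^3 + 3*u^2 - 16*u - 48) = (u - 4)*(u + 3)*(u^2 + 7*u + 12) = (u - 4)*(u + 3)^2*(u + 4)
(2) = (g - 4)*(g^3 + 2*g^2 - 7*g + 4) = (g - 4)*(g + 4)*(g^2 - 2*g + 1) = (g - 4)*(g - 1)*(g + 4)*(g - 1)
(3) = (z)*(z^2 + z - 2) = z*(z + 2)*(z - 1)
(4) = (m - 3)*(m^2 - 5*m + 4) = (m - 3)*(m - 1)*(m - 4)
(5) = (s - 4)*(s^2 - s - 2) = (s - 4)*(s - 2)*(s + 1)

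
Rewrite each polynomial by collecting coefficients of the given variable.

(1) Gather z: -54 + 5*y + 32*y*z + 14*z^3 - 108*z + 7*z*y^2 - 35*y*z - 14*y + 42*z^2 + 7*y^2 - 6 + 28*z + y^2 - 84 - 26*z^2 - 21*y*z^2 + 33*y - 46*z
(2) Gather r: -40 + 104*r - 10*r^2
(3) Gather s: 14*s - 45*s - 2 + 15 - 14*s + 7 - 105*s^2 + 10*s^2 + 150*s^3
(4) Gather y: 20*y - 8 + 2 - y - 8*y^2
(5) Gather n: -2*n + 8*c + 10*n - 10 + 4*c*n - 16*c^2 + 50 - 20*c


(1) = 8*y^2 + 24*y + 14*z^3 + z^2*(16 - 21*y) + z*(7*y^2 - 3*y - 126) - 144
(2) = -10*r^2 + 104*r - 40
(3) = 150*s^3 - 95*s^2 - 45*s + 20
(4) = -8*y^2 + 19*y - 6
(5) = -16*c^2 - 12*c + n*(4*c + 8) + 40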